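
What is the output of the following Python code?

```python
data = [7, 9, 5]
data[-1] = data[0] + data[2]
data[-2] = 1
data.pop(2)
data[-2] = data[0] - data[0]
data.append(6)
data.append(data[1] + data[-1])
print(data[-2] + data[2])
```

12

data[-1] = data[0]+data[2] = 7+5 = 12 → [7, 9, 12]
data[-2] = 1 → [7, 1, 12]
pop(2) removes 12 → [7, 1]
data[-2] = data[0]-data[0] = 7-7 = 0 → [0, 1]
append 6 → [0, 1, 6]
append data[1]+data[-1] = 1+6 = 7 → [0, 1, 6, 7]
data[-2]+data[2] = 6+6 = 12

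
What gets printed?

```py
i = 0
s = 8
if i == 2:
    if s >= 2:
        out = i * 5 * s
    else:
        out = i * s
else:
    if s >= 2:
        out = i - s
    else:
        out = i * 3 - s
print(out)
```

i=0, s=8
i == 2 is False; s >= 2 is True
→ out = i - s = -8

-8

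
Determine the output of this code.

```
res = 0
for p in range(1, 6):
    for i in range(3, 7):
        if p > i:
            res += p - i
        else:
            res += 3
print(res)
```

55

p=1,i=3: not 1>3, res = 0+3 = 3
p=1,i=4: not 1>4, res = 3+3 = 6
p=1,i=5: not 1>5, res = 6+3 = 9
p=1,i=6: not 1>6, res = 9+3 = 12
p=2,i=3: not 2>3, res = 12+3 = 15
p=2,i=4: not 2>4, res = 15+3 = 18
p=2,i=5: not 2>5, res = 18+3 = 21
p=2,i=6: not 2>6, res = 21+3 = 24
p=3,i=3: not 3>3, res = 24+3 = 27
p=3,i=4: not 3>4, res = 27+3 = 30
p=3,i=5: not 3>5, res = 30+3 = 33
p=3,i=6: not 3>6, res = 33+3 = 36
p=4,i=3: 4>3, res = 36+1 = 37
p=4,i=4: not 4>4, res = 37+3 = 40
p=4,i=5: not 4>5, res = 40+3 = 43
p=4,i=6: not 4>6, res = 43+3 = 46
p=5,i=3: 5>3, res = 46+2 = 48
p=5,i=4: 5>4, res = 48+1 = 49
p=5,i=5: not 5>5, res = 49+3 = 52
p=5,i=6: not 5>6, res = 52+3 = 55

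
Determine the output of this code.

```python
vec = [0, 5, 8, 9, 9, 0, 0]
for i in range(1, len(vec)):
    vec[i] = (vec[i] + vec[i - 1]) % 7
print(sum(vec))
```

21

i=1: vec[1] = (5+0)%7 = 5 → [0, 5, 8, 9, 9, 0, 0]
i=2: vec[2] = (8+5)%7 = 6 → [0, 5, 6, 9, 9, 0, 0]
i=3: vec[3] = (9+6)%7 = 1 → [0, 5, 6, 1, 9, 0, 0]
i=4: vec[4] = (9+1)%7 = 3 → [0, 5, 6, 1, 3, 0, 0]
i=5: vec[5] = (0+3)%7 = 3 → [0, 5, 6, 1, 3, 3, 0]
i=6: vec[6] = (0+3)%7 = 3 → [0, 5, 6, 1, 3, 3, 3]
sum = 21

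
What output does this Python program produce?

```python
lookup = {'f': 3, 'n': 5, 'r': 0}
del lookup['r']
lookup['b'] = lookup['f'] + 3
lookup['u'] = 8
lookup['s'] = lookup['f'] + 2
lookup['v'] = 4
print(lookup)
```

{'f': 3, 'n': 5, 'b': 6, 'u': 8, 's': 5, 'v': 4}

del 'r' → {'f': 3, 'n': 5}
lookup['b'] = lookup['f']+3 = 6 → {'f': 3, 'n': 5, 'b': 6}
lookup['u'] = 8 → {'f': 3, 'n': 5, 'b': 6, 'u': 8}
lookup['s'] = lookup['f']+2 = 5 → {'f': 3, 'n': 5, 'b': 6, 'u': 8, 's': 5}
lookup['v'] = 4 → {'f': 3, 'n': 5, 'b': 6, 'u': 8, 's': 5, 'v': 4}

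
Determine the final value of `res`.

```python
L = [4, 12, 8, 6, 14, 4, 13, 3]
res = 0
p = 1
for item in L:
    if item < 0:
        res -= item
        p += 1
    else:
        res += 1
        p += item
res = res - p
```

-57

item=4: not <0, res = 0+1 = 1; p=5
item=12: not <0, res = 1+1 = 2; p=17
item=8: not <0, res = 2+1 = 3; p=25
item=6: not <0, res = 3+1 = 4; p=31
item=14: not <0, res = 4+1 = 5; p=45
item=4: not <0, res = 5+1 = 6; p=49
item=13: not <0, res = 6+1 = 7; p=62
item=3: not <0, res = 7+1 = 8; p=65
res-p = 8-65 = -57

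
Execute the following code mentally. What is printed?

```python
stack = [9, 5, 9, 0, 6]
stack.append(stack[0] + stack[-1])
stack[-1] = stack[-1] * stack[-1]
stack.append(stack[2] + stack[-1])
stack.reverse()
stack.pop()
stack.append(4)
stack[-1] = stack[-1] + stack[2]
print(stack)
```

append stack[0]+stack[-1] = 9+6 = 15 → [9, 5, 9, 0, 6, 15]
stack[-1] = stack[-1]*stack[-1] = 15*15 = 225 → [9, 5, 9, 0, 6, 225]
append stack[2]+stack[-1] = 9+225 = 234 → [9, 5, 9, 0, 6, 225, 234]
reverse → [234, 225, 6, 0, 9, 5, 9]
pop() removes 9 → [234, 225, 6, 0, 9, 5]
append 4 → [234, 225, 6, 0, 9, 5, 4]
stack[-1] = stack[-1]+stack[2] = 4+6 = 10 → [234, 225, 6, 0, 9, 5, 10]

[234, 225, 6, 0, 9, 5, 10]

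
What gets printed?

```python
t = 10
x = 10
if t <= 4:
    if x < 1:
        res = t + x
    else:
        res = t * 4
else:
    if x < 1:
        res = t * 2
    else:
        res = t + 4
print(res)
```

14

t=10, x=10
t <= 4 is False; x < 1 is False
→ res = t + 4 = 14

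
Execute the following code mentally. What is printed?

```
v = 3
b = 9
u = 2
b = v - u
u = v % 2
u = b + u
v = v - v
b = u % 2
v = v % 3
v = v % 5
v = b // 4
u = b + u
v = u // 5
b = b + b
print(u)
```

2

b = 3-2 = 1
u = 3%2 = 1
u = 1+1 = 2
v = 3-3 = 0
b = 2%2 = 0
v = 0%3 = 0
v = 0%5 = 0
v = 0//4 = 0
u = 0+2 = 2
v = 2//5 = 0
b = 0+0 = 0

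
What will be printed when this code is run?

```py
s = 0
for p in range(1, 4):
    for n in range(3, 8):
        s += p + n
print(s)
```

p=1,n=3: s = 0+4 = 4
p=1,n=4: s = 4+5 = 9
p=1,n=5: s = 9+6 = 15
p=1,n=6: s = 15+7 = 22
p=1,n=7: s = 22+8 = 30
p=2,n=3: s = 30+5 = 35
p=2,n=4: s = 35+6 = 41
p=2,n=5: s = 41+7 = 48
p=2,n=6: s = 48+8 = 56
p=2,n=7: s = 56+9 = 65
p=3,n=3: s = 65+6 = 71
p=3,n=4: s = 71+7 = 78
p=3,n=5: s = 78+8 = 86
p=3,n=6: s = 86+9 = 95
p=3,n=7: s = 95+10 = 105

105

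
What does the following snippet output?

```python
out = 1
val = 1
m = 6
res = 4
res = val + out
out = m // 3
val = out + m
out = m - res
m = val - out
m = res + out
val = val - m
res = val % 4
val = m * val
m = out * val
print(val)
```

res = 1+1 = 2
out = 6//3 = 2
val = 2+6 = 8
out = 6-2 = 4
m = 8-4 = 4
m = 2+4 = 6
val = 8-6 = 2
res = 2%4 = 2
val = 6*2 = 12
m = 4*12 = 48

12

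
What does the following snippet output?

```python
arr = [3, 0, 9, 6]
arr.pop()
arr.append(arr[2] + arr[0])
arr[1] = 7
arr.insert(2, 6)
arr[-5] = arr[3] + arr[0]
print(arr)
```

pop() removes 6 → [3, 0, 9]
append arr[2]+arr[0] = 9+3 = 12 → [3, 0, 9, 12]
arr[1] = 7 → [3, 7, 9, 12]
insert 6 at 2 → [3, 7, 6, 9, 12]
arr[-5] = arr[3]+arr[0] = 9+3 = 12 → [12, 7, 6, 9, 12]

[12, 7, 6, 9, 12]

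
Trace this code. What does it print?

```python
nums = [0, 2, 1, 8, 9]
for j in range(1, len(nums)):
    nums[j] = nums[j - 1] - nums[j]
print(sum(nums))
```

j=1: nums[1] = 0-2 = -2 → [0, -2, 1, 8, 9]
j=2: nums[2] = (-2)-1 = -3 → [0, -2, -3, 8, 9]
j=3: nums[3] = (-3)-8 = -11 → [0, -2, -3, -11, 9]
j=4: nums[4] = (-11)-9 = -20 → [0, -2, -3, -11, -20]
sum = -36

-36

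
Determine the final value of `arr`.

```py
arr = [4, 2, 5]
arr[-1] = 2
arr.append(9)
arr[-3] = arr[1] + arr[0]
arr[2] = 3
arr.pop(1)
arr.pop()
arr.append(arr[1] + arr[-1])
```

[4, 3, 6]

arr[-1] = 2 → [4, 2, 2]
append 9 → [4, 2, 2, 9]
arr[-3] = arr[1]+arr[0] = 2+4 = 6 → [4, 6, 2, 9]
arr[2] = 3 → [4, 6, 3, 9]
pop(1) removes 6 → [4, 3, 9]
pop() removes 9 → [4, 3]
append arr[1]+arr[-1] = 3+3 = 6 → [4, 3, 6]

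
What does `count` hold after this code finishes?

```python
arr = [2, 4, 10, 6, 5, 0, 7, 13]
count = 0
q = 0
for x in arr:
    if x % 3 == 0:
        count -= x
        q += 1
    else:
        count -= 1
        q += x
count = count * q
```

x=2: not %3==0, count = 0-1 = -1; q=2
x=4: not %3==0, count = (-1)-1 = -2; q=6
x=10: not %3==0, count = (-2)-1 = -3; q=16
x=6: %3==0, count = (-3)-6 = -9; q=17
x=5: not %3==0, count = (-9)-1 = -10; q=22
x=0: %3==0, count = (-10)-0 = -10; q=23
x=7: not %3==0, count = (-10)-1 = -11; q=30
x=13: not %3==0, count = (-11)-1 = -12; q=43
count*q = (-12)*43 = -516

-516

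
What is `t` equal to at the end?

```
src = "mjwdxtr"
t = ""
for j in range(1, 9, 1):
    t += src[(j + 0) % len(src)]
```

'jwdxtrmj'

j=1: add src[1]='j' → 'j'
j=2: add src[2]='w' → 'jw'
j=3: add src[3]='d' → 'jwd'
j=4: add src[4]='x' → 'jwdx'
j=5: add src[5]='t' → 'jwdxt'
j=6: add src[6]='r' → 'jwdxtr'
j=7: add src[0]='m' → 'jwdxtrm'
j=8: add src[1]='j' → 'jwdxtrmj'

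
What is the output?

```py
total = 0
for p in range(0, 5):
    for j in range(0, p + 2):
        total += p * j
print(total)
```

105

p=0,j=0: total = 0+0 = 0
p=0,j=1: total = 0+0 = 0
p=1,j=0: total = 0+0 = 0
p=1,j=1: total = 0+1 = 1
p=1,j=2: total = 1+2 = 3
p=2,j=0: total = 3+0 = 3
p=2,j=1: total = 3+2 = 5
p=2,j=2: total = 5+4 = 9
p=2,j=3: total = 9+6 = 15
p=3,j=0: total = 15+0 = 15
p=3,j=1: total = 15+3 = 18
p=3,j=2: total = 18+6 = 24
p=3,j=3: total = 24+9 = 33
p=3,j=4: total = 33+12 = 45
p=4,j=0: total = 45+0 = 45
p=4,j=1: total = 45+4 = 49
p=4,j=2: total = 49+8 = 57
p=4,j=3: total = 57+12 = 69
p=4,j=4: total = 69+16 = 85
p=4,j=5: total = 85+20 = 105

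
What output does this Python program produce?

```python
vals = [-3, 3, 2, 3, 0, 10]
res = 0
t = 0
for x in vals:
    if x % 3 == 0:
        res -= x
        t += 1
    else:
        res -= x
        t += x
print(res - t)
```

x=-3: %3==0, res = 0-(-3) = 3; t=1
x=3: %3==0, res = 3-3 = 0; t=2
x=2: not %3==0, res = 0-2 = -2; t=4
x=3: %3==0, res = (-2)-3 = -5; t=5
x=0: %3==0, res = (-5)-0 = -5; t=6
x=10: not %3==0, res = (-5)-10 = -15; t=16
res-t = (-15)-16 = -31

-31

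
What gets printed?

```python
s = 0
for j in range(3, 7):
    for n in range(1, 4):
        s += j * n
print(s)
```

j=3,n=1: s = 0+3 = 3
j=3,n=2: s = 3+6 = 9
j=3,n=3: s = 9+9 = 18
j=4,n=1: s = 18+4 = 22
j=4,n=2: s = 22+8 = 30
j=4,n=3: s = 30+12 = 42
j=5,n=1: s = 42+5 = 47
j=5,n=2: s = 47+10 = 57
j=5,n=3: s = 57+15 = 72
j=6,n=1: s = 72+6 = 78
j=6,n=2: s = 78+12 = 90
j=6,n=3: s = 90+18 = 108

108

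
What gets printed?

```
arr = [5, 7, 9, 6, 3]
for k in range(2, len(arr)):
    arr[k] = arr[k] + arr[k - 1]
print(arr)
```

[5, 7, 16, 22, 25]

k=2: arr[2] = 9+7 = 16 → [5, 7, 16, 6, 3]
k=3: arr[3] = 6+16 = 22 → [5, 7, 16, 22, 3]
k=4: arr[4] = 3+22 = 25 → [5, 7, 16, 22, 25]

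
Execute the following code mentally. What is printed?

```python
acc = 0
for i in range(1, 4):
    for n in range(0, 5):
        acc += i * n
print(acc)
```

i=1,n=0: acc = 0+0 = 0
i=1,n=1: acc = 0+1 = 1
i=1,n=2: acc = 1+2 = 3
i=1,n=3: acc = 3+3 = 6
i=1,n=4: acc = 6+4 = 10
i=2,n=0: acc = 10+0 = 10
i=2,n=1: acc = 10+2 = 12
i=2,n=2: acc = 12+4 = 16
i=2,n=3: acc = 16+6 = 22
i=2,n=4: acc = 22+8 = 30
i=3,n=0: acc = 30+0 = 30
i=3,n=1: acc = 30+3 = 33
i=3,n=2: acc = 33+6 = 39
i=3,n=3: acc = 39+9 = 48
i=3,n=4: acc = 48+12 = 60

60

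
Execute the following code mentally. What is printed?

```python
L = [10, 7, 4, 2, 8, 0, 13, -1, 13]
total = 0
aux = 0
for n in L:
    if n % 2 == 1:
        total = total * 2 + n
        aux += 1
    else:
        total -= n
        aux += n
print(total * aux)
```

n=10: not odd, total = 0-10 = -10; aux=10
n=7: odd, total = (-10)*2+7 = -13; aux=11
n=4: not odd, total = (-13)-4 = -17; aux=15
n=2: not odd, total = (-17)-2 = -19; aux=17
n=8: not odd, total = (-19)-8 = -27; aux=25
n=0: not odd, total = (-27)-0 = -27; aux=25
n=13: odd, total = (-27)*2+13 = -41; aux=26
n=-1: odd, total = (-41)*2+(-1) = -83; aux=27
n=13: odd, total = (-83)*2+13 = -153; aux=28
total*aux = (-153)*28 = -4284

-4284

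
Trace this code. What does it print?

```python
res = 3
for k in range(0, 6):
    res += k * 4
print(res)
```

63

k=0: res = 3+0*4 = 3
k=1: res = 3+1*4 = 7
k=2: res = 7+2*4 = 15
k=3: res = 15+3*4 = 27
k=4: res = 27+4*4 = 43
k=5: res = 43+5*4 = 63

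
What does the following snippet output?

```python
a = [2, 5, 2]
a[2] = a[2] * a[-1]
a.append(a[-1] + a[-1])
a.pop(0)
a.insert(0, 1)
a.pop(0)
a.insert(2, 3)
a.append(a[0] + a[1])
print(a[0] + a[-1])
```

a[2] = a[2]*a[-1] = 2*2 = 4 → [2, 5, 4]
append a[-1]+a[-1] = 4+4 = 8 → [2, 5, 4, 8]
pop(0) removes 2 → [5, 4, 8]
insert 1 at 0 → [1, 5, 4, 8]
pop(0) removes 1 → [5, 4, 8]
insert 3 at 2 → [5, 4, 3, 8]
append a[0]+a[1] = 5+4 = 9 → [5, 4, 3, 8, 9]
a[0]+a[-1] = 5+9 = 14

14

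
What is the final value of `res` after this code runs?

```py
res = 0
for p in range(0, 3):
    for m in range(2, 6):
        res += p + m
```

54

p=0,m=2: res = 0+2 = 2
p=0,m=3: res = 2+3 = 5
p=0,m=4: res = 5+4 = 9
p=0,m=5: res = 9+5 = 14
p=1,m=2: res = 14+3 = 17
p=1,m=3: res = 17+4 = 21
p=1,m=4: res = 21+5 = 26
p=1,m=5: res = 26+6 = 32
p=2,m=2: res = 32+4 = 36
p=2,m=3: res = 36+5 = 41
p=2,m=4: res = 41+6 = 47
p=2,m=5: res = 47+7 = 54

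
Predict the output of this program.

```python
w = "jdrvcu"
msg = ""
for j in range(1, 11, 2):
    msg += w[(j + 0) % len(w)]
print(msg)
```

dvudv

j=1: add w[1]='d' → 'd'
j=3: add w[3]='v' → 'dv'
j=5: add w[5]='u' → 'dvu'
j=7: add w[1]='d' → 'dvud'
j=9: add w[3]='v' → 'dvudv'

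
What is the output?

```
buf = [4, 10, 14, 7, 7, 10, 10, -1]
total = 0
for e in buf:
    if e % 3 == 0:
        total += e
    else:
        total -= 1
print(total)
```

-8

e=4: not %3==0, total = 0-1 = -1
e=10: not %3==0, total = (-1)-1 = -2
e=14: not %3==0, total = (-2)-1 = -3
e=7: not %3==0, total = (-3)-1 = -4
e=7: not %3==0, total = (-4)-1 = -5
e=10: not %3==0, total = (-5)-1 = -6
e=10: not %3==0, total = (-6)-1 = -7
e=-1: not %3==0, total = (-7)-1 = -8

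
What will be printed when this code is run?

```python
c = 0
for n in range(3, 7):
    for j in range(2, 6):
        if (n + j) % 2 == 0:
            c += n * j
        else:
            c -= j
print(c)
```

96

n=3,j=2: odd sum, c = 0-2 = -2
n=3,j=3: even sum, c = (-2)+9 = 7
n=3,j=4: odd sum, c = 7-4 = 3
n=3,j=5: even sum, c = 3+15 = 18
n=4,j=2: even sum, c = 18+8 = 26
n=4,j=3: odd sum, c = 26-3 = 23
n=4,j=4: even sum, c = 23+16 = 39
n=4,j=5: odd sum, c = 39-5 = 34
n=5,j=2: odd sum, c = 34-2 = 32
n=5,j=3: even sum, c = 32+15 = 47
n=5,j=4: odd sum, c = 47-4 = 43
n=5,j=5: even sum, c = 43+25 = 68
n=6,j=2: even sum, c = 68+12 = 80
n=6,j=3: odd sum, c = 80-3 = 77
n=6,j=4: even sum, c = 77+24 = 101
n=6,j=5: odd sum, c = 101-5 = 96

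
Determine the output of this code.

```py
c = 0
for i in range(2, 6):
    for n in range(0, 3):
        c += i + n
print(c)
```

54

i=2,n=0: c = 0+2 = 2
i=2,n=1: c = 2+3 = 5
i=2,n=2: c = 5+4 = 9
i=3,n=0: c = 9+3 = 12
i=3,n=1: c = 12+4 = 16
i=3,n=2: c = 16+5 = 21
i=4,n=0: c = 21+4 = 25
i=4,n=1: c = 25+5 = 30
i=4,n=2: c = 30+6 = 36
i=5,n=0: c = 36+5 = 41
i=5,n=1: c = 41+6 = 47
i=5,n=2: c = 47+7 = 54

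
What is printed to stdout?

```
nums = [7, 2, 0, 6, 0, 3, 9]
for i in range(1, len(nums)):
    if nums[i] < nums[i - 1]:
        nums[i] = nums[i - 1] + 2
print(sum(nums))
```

i=1: 2<7, nums[1] = 7+2 = 9 → [7, 9, 0, 6, 0, 3, 9]
i=2: 0<9, nums[2] = 9+2 = 11 → [7, 9, 11, 6, 0, 3, 9]
i=3: 6<11, nums[3] = 11+2 = 13 → [7, 9, 11, 13, 0, 3, 9]
i=4: 0<13, nums[4] = 13+2 = 15 → [7, 9, 11, 13, 15, 3, 9]
i=5: 3<15, nums[5] = 15+2 = 17 → [7, 9, 11, 13, 15, 17, 9]
i=6: 9<17, nums[6] = 17+2 = 19 → [7, 9, 11, 13, 15, 17, 19]
sum = 91

91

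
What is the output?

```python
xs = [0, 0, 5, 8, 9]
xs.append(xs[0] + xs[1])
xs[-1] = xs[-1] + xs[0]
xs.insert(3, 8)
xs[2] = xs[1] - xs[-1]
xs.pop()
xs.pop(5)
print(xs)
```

append xs[0]+xs[1] = 0+0 = 0 → [0, 0, 5, 8, 9, 0]
xs[-1] = xs[-1]+xs[0] = 0+0 = 0 → [0, 0, 5, 8, 9, 0]
insert 8 at 3 → [0, 0, 5, 8, 8, 9, 0]
xs[2] = xs[1]-xs[-1] = 0-0 = 0 → [0, 0, 0, 8, 8, 9, 0]
pop() removes 0 → [0, 0, 0, 8, 8, 9]
pop(5) removes 9 → [0, 0, 0, 8, 8]

[0, 0, 0, 8, 8]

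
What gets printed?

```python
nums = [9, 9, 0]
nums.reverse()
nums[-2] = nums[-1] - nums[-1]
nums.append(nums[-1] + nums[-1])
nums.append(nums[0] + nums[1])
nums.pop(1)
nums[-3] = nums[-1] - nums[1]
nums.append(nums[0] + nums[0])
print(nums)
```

[0, -9, 18, 0, 0]

reverse → [0, 9, 9]
nums[-2] = nums[-1]-nums[-1] = 9-9 = 0 → [0, 0, 9]
append nums[-1]+nums[-1] = 9+9 = 18 → [0, 0, 9, 18]
append nums[0]+nums[1] = 0+0 = 0 → [0, 0, 9, 18, 0]
pop(1) removes 0 → [0, 9, 18, 0]
nums[-3] = nums[-1]-nums[1] = 0-9 = -9 → [0, -9, 18, 0]
append nums[0]+nums[0] = 0+0 = 0 → [0, -9, 18, 0, 0]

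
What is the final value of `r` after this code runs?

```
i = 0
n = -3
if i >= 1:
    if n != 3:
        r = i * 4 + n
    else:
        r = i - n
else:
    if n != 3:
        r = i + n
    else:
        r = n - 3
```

i=0, n=-3
i >= 1 is False; n != 3 is True
→ r = i + n = -3

-3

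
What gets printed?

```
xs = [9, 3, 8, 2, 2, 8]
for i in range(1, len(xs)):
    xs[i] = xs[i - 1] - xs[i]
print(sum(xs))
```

i=1: xs[1] = 9-3 = 6 → [9, 6, 8, 2, 2, 8]
i=2: xs[2] = 6-8 = -2 → [9, 6, -2, 2, 2, 8]
i=3: xs[3] = (-2)-2 = -4 → [9, 6, -2, -4, 2, 8]
i=4: xs[4] = (-4)-2 = -6 → [9, 6, -2, -4, -6, 8]
i=5: xs[5] = (-6)-8 = -14 → [9, 6, -2, -4, -6, -14]
sum = -11

-11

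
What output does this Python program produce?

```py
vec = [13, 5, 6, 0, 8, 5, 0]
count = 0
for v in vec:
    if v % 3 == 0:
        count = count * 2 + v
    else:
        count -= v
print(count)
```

v=13: not %3==0, count = 0-13 = -13
v=5: not %3==0, count = (-13)-5 = -18
v=6: %3==0, count = (-18)*2+6 = -30
v=0: %3==0, count = (-30)*2+0 = -60
v=8: not %3==0, count = (-60)-8 = -68
v=5: not %3==0, count = (-68)-5 = -73
v=0: %3==0, count = (-73)*2+0 = -146

-146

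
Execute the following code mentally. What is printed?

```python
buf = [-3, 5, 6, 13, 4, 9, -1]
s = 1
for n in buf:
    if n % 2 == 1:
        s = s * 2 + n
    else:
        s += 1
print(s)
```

105

n=-3: odd, s = 1*2+(-3) = -1
n=5: odd, s = (-1)*2+5 = 3
n=6: not odd, s = 3+1 = 4
n=13: odd, s = 4*2+13 = 21
n=4: not odd, s = 21+1 = 22
n=9: odd, s = 22*2+9 = 53
n=-1: odd, s = 53*2+(-1) = 105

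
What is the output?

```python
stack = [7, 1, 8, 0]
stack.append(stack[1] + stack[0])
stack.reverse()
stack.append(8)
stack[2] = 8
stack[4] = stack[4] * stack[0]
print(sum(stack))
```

append stack[1]+stack[0] = 1+7 = 8 → [7, 1, 8, 0, 8]
reverse → [8, 0, 8, 1, 7]
append 8 → [8, 0, 8, 1, 7, 8]
stack[2] = 8 → [8, 0, 8, 1, 7, 8]
stack[4] = stack[4]*stack[0] = 7*8 = 56 → [8, 0, 8, 1, 56, 8]
sum = 81

81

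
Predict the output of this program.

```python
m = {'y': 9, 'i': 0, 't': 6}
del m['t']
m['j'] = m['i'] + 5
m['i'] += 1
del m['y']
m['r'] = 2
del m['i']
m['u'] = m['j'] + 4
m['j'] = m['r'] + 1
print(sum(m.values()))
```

del 't' → {'y': 9, 'i': 0}
m['j'] = m['i']+5 = 5 → {'y': 9, 'i': 0, 'j': 5}
m['i'] = 0+1 = 1 → {'y': 9, 'i': 1, 'j': 5}
del 'y' → {'i': 1, 'j': 5}
m['r'] = 2 → {'i': 1, 'j': 5, 'r': 2}
del 'i' → {'j': 5, 'r': 2}
m['u'] = m['j']+4 = 9 → {'j': 5, 'r': 2, 'u': 9}
m['j'] = m['r']+1 = 3 → {'j': 3, 'r': 2, 'u': 9}
sum of values = 14

14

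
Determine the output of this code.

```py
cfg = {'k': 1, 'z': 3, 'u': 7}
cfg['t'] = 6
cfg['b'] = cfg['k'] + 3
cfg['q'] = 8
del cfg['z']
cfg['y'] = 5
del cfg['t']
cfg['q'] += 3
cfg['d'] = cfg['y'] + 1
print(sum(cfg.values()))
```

34

cfg['t'] = 6 → {'k': 1, 'z': 3, 'u': 7, 't': 6}
cfg['b'] = cfg['k']+3 = 4 → {'k': 1, 'z': 3, 'u': 7, 't': 6, 'b': 4}
cfg['q'] = 8 → {'k': 1, 'z': 3, 'u': 7, 't': 6, 'b': 4, 'q': 8}
del 'z' → {'k': 1, 'u': 7, 't': 6, 'b': 4, 'q': 8}
cfg['y'] = 5 → {'k': 1, 'u': 7, 't': 6, 'b': 4, 'q': 8, 'y': 5}
del 't' → {'k': 1, 'u': 7, 'b': 4, 'q': 8, 'y': 5}
cfg['q'] = 8+3 = 11 → {'k': 1, 'u': 7, 'b': 4, 'q': 11, 'y': 5}
cfg['d'] = cfg['y']+1 = 6 → {'k': 1, 'u': 7, 'b': 4, 'q': 11, 'y': 5, 'd': 6}
sum of values = 34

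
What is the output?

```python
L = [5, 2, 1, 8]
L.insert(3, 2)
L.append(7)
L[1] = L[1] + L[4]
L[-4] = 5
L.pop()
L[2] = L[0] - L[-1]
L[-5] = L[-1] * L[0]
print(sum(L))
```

insert 2 at 3 → [5, 2, 1, 2, 8]
append 7 → [5, 2, 1, 2, 8, 7]
L[1] = L[1]+L[4] = 2+8 = 10 → [5, 10, 1, 2, 8, 7]
L[-4] = 5 → [5, 10, 5, 2, 8, 7]
pop() removes 7 → [5, 10, 5, 2, 8]
L[2] = L[0]-L[-1] = 5-8 = -3 → [5, 10, -3, 2, 8]
L[-5] = L[-1]*L[0] = 8*5 = 40 → [40, 10, -3, 2, 8]
sum = 57

57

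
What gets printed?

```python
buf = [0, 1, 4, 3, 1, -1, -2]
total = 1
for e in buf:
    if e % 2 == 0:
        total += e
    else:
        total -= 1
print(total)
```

-1

e=0: even, total = 1+0 = 1
e=1: not even, total = 1-1 = 0
e=4: even, total = 0+4 = 4
e=3: not even, total = 4-1 = 3
e=1: not even, total = 3-1 = 2
e=-1: not even, total = 2-1 = 1
e=-2: even, total = 1+(-2) = -1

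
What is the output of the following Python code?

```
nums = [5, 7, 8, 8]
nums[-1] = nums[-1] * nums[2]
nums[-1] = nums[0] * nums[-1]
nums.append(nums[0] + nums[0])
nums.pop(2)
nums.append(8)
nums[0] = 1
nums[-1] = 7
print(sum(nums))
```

nums[-1] = nums[-1]*nums[2] = 8*8 = 64 → [5, 7, 8, 64]
nums[-1] = nums[0]*nums[-1] = 5*64 = 320 → [5, 7, 8, 320]
append nums[0]+nums[0] = 5+5 = 10 → [5, 7, 8, 320, 10]
pop(2) removes 8 → [5, 7, 320, 10]
append 8 → [5, 7, 320, 10, 8]
nums[0] = 1 → [1, 7, 320, 10, 8]
nums[-1] = 7 → [1, 7, 320, 10, 7]
sum = 345

345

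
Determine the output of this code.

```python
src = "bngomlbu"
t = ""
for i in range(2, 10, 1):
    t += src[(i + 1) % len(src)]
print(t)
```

i=2: add src[3]='o' → 'o'
i=3: add src[4]='m' → 'om'
i=4: add src[5]='l' → 'oml'
i=5: add src[6]='b' → 'omlb'
i=6: add src[7]='u' → 'omlbu'
i=7: add src[0]='b' → 'omlbub'
i=8: add src[1]='n' → 'omlbubn'
i=9: add src[2]='g' → 'omlbubng'

omlbubng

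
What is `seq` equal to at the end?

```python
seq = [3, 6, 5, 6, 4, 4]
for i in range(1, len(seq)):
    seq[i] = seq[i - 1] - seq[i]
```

i=1: seq[1] = 3-6 = -3 → [3, -3, 5, 6, 4, 4]
i=2: seq[2] = (-3)-5 = -8 → [3, -3, -8, 6, 4, 4]
i=3: seq[3] = (-8)-6 = -14 → [3, -3, -8, -14, 4, 4]
i=4: seq[4] = (-14)-4 = -18 → [3, -3, -8, -14, -18, 4]
i=5: seq[5] = (-18)-4 = -22 → [3, -3, -8, -14, -18, -22]

[3, -3, -8, -14, -18, -22]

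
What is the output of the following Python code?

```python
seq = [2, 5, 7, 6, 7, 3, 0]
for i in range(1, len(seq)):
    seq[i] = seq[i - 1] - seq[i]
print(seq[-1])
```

-26

i=1: seq[1] = 2-5 = -3 → [2, -3, 7, 6, 7, 3, 0]
i=2: seq[2] = (-3)-7 = -10 → [2, -3, -10, 6, 7, 3, 0]
i=3: seq[3] = (-10)-6 = -16 → [2, -3, -10, -16, 7, 3, 0]
i=4: seq[4] = (-16)-7 = -23 → [2, -3, -10, -16, -23, 3, 0]
i=5: seq[5] = (-23)-3 = -26 → [2, -3, -10, -16, -23, -26, 0]
i=6: seq[6] = (-26)-0 = -26 → [2, -3, -10, -16, -23, -26, -26]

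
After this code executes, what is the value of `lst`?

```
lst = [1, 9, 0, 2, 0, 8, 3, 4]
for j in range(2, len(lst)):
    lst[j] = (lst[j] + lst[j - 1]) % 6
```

j=2: lst[2] = (0+9)%6 = 3 → [1, 9, 3, 2, 0, 8, 3, 4]
j=3: lst[3] = (2+3)%6 = 5 → [1, 9, 3, 5, 0, 8, 3, 4]
j=4: lst[4] = (0+5)%6 = 5 → [1, 9, 3, 5, 5, 8, 3, 4]
j=5: lst[5] = (8+5)%6 = 1 → [1, 9, 3, 5, 5, 1, 3, 4]
j=6: lst[6] = (3+1)%6 = 4 → [1, 9, 3, 5, 5, 1, 4, 4]
j=7: lst[7] = (4+4)%6 = 2 → [1, 9, 3, 5, 5, 1, 4, 2]

[1, 9, 3, 5, 5, 1, 4, 2]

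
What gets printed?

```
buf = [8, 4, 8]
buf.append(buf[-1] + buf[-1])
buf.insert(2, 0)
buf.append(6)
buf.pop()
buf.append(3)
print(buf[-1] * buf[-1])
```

append buf[-1]+buf[-1] = 8+8 = 16 → [8, 4, 8, 16]
insert 0 at 2 → [8, 4, 0, 8, 16]
append 6 → [8, 4, 0, 8, 16, 6]
pop() removes 6 → [8, 4, 0, 8, 16]
append 3 → [8, 4, 0, 8, 16, 3]
buf[-1]*buf[-1] = 3*3 = 9

9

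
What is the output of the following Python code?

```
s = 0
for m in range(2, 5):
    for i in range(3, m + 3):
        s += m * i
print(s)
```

m=2,i=3: s = 0+6 = 6
m=2,i=4: s = 6+8 = 14
m=3,i=3: s = 14+9 = 23
m=3,i=4: s = 23+12 = 35
m=3,i=5: s = 35+15 = 50
m=4,i=3: s = 50+12 = 62
m=4,i=4: s = 62+16 = 78
m=4,i=5: s = 78+20 = 98
m=4,i=6: s = 98+24 = 122

122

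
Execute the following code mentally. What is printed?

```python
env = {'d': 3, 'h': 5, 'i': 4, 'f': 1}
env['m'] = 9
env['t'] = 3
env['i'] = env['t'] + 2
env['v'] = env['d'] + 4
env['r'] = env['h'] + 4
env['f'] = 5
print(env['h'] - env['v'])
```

-2

env['m'] = 9 → {'d': 3, 'h': 5, 'i': 4, 'f': 1, 'm': 9}
env['t'] = 3 → {'d': 3, 'h': 5, 'i': 4, 'f': 1, 'm': 9, 't': 3}
env['i'] = env['t']+2 = 5 → {'d': 3, 'h': 5, 'i': 5, 'f': 1, 'm': 9, 't': 3}
env['v'] = env['d']+4 = 7 → {'d': 3, 'h': 5, 'i': 5, 'f': 1, 'm': 9, 't': 3, 'v': 7}
env['r'] = env['h']+4 = 9 → {'d': 3, 'h': 5, 'i': 5, 'f': 1, 'm': 9, 't': 3, 'v': 7, 'r': 9}
env['f'] = 5 → {'d': 3, 'h': 5, 'i': 5, 'f': 5, 'm': 9, 't': 3, 'v': 7, 'r': 9}
env['h']-env['v'] = 5-7 = -2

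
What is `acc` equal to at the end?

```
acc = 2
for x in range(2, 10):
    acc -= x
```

x=2: acc = 2-2 = 0
x=3: acc = 0-3 = -3
x=4: acc = (-3)-4 = -7
x=5: acc = (-7)-5 = -12
x=6: acc = (-12)-6 = -18
x=7: acc = (-18)-7 = -25
x=8: acc = (-25)-8 = -33
x=9: acc = (-33)-9 = -42

-42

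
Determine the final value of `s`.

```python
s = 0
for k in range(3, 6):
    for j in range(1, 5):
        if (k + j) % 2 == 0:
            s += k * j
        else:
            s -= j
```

40

k=3,j=1: even sum, s = 0+3 = 3
k=3,j=2: odd sum, s = 3-2 = 1
k=3,j=3: even sum, s = 1+9 = 10
k=3,j=4: odd sum, s = 10-4 = 6
k=4,j=1: odd sum, s = 6-1 = 5
k=4,j=2: even sum, s = 5+8 = 13
k=4,j=3: odd sum, s = 13-3 = 10
k=4,j=4: even sum, s = 10+16 = 26
k=5,j=1: even sum, s = 26+5 = 31
k=5,j=2: odd sum, s = 31-2 = 29
k=5,j=3: even sum, s = 29+15 = 44
k=5,j=4: odd sum, s = 44-4 = 40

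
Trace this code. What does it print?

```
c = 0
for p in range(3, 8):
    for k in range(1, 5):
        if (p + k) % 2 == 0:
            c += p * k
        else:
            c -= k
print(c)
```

94

p=3,k=1: even sum, c = 0+3 = 3
p=3,k=2: odd sum, c = 3-2 = 1
p=3,k=3: even sum, c = 1+9 = 10
p=3,k=4: odd sum, c = 10-4 = 6
p=4,k=1: odd sum, c = 6-1 = 5
p=4,k=2: even sum, c = 5+8 = 13
p=4,k=3: odd sum, c = 13-3 = 10
p=4,k=4: even sum, c = 10+16 = 26
p=5,k=1: even sum, c = 26+5 = 31
p=5,k=2: odd sum, c = 31-2 = 29
p=5,k=3: even sum, c = 29+15 = 44
p=5,k=4: odd sum, c = 44-4 = 40
p=6,k=1: odd sum, c = 40-1 = 39
p=6,k=2: even sum, c = 39+12 = 51
p=6,k=3: odd sum, c = 51-3 = 48
p=6,k=4: even sum, c = 48+24 = 72
p=7,k=1: even sum, c = 72+7 = 79
p=7,k=2: odd sum, c = 79-2 = 77
p=7,k=3: even sum, c = 77+21 = 98
p=7,k=4: odd sum, c = 98-4 = 94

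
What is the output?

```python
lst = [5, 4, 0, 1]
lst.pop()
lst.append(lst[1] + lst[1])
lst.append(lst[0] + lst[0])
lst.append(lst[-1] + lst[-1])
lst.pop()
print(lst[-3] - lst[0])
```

-5

pop() removes 1 → [5, 4, 0]
append lst[1]+lst[1] = 4+4 = 8 → [5, 4, 0, 8]
append lst[0]+lst[0] = 5+5 = 10 → [5, 4, 0, 8, 10]
append lst[-1]+lst[-1] = 10+10 = 20 → [5, 4, 0, 8, 10, 20]
pop() removes 20 → [5, 4, 0, 8, 10]
lst[-3]-lst[0] = 0-5 = -5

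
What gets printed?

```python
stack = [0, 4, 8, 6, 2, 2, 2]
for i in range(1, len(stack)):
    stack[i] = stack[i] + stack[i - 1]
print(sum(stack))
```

100

i=1: stack[1] = 4+0 = 4 → [0, 4, 8, 6, 2, 2, 2]
i=2: stack[2] = 8+4 = 12 → [0, 4, 12, 6, 2, 2, 2]
i=3: stack[3] = 6+12 = 18 → [0, 4, 12, 18, 2, 2, 2]
i=4: stack[4] = 2+18 = 20 → [0, 4, 12, 18, 20, 2, 2]
i=5: stack[5] = 2+20 = 22 → [0, 4, 12, 18, 20, 22, 2]
i=6: stack[6] = 2+22 = 24 → [0, 4, 12, 18, 20, 22, 24]
sum = 100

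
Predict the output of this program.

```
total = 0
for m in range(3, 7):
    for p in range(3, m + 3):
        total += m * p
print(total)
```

431

m=3,p=3: total = 0+9 = 9
m=3,p=4: total = 9+12 = 21
m=3,p=5: total = 21+15 = 36
m=4,p=3: total = 36+12 = 48
m=4,p=4: total = 48+16 = 64
m=4,p=5: total = 64+20 = 84
m=4,p=6: total = 84+24 = 108
m=5,p=3: total = 108+15 = 123
m=5,p=4: total = 123+20 = 143
m=5,p=5: total = 143+25 = 168
m=5,p=6: total = 168+30 = 198
m=5,p=7: total = 198+35 = 233
m=6,p=3: total = 233+18 = 251
m=6,p=4: total = 251+24 = 275
m=6,p=5: total = 275+30 = 305
m=6,p=6: total = 305+36 = 341
m=6,p=7: total = 341+42 = 383
m=6,p=8: total = 383+48 = 431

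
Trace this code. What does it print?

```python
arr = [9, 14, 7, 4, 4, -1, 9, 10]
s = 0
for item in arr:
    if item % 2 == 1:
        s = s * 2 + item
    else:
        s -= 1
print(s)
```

90

item=9: odd, s = 0*2+9 = 9
item=14: not odd, s = 9-1 = 8
item=7: odd, s = 8*2+7 = 23
item=4: not odd, s = 23-1 = 22
item=4: not odd, s = 22-1 = 21
item=-1: odd, s = 21*2+(-1) = 41
item=9: odd, s = 41*2+9 = 91
item=10: not odd, s = 91-1 = 90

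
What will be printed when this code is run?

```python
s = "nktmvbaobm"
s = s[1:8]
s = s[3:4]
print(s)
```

slice [1:8] → 'ktmvbao'
slice [3:4] → 'v'

v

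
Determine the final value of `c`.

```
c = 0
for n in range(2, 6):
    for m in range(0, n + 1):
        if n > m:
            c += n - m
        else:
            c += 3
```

n=2,m=0: 2>0, c = 0+2 = 2
n=2,m=1: 2>1, c = 2+1 = 3
n=2,m=2: not 2>2, c = 3+3 = 6
n=3,m=0: 3>0, c = 6+3 = 9
n=3,m=1: 3>1, c = 9+2 = 11
n=3,m=2: 3>2, c = 11+1 = 12
n=3,m=3: not 3>3, c = 12+3 = 15
n=4,m=0: 4>0, c = 15+4 = 19
n=4,m=1: 4>1, c = 19+3 = 22
n=4,m=2: 4>2, c = 22+2 = 24
n=4,m=3: 4>3, c = 24+1 = 25
n=4,m=4: not 4>4, c = 25+3 = 28
n=5,m=0: 5>0, c = 28+5 = 33
n=5,m=1: 5>1, c = 33+4 = 37
n=5,m=2: 5>2, c = 37+3 = 40
n=5,m=3: 5>3, c = 40+2 = 42
n=5,m=4: 5>4, c = 42+1 = 43
n=5,m=5: not 5>5, c = 43+3 = 46

46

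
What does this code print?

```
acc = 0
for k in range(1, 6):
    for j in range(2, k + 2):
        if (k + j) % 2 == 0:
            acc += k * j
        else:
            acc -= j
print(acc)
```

k=1,j=2: odd sum, acc = 0-2 = -2
k=2,j=2: even sum, acc = (-2)+4 = 2
k=2,j=3: odd sum, acc = 2-3 = -1
k=3,j=2: odd sum, acc = (-1)-2 = -3
k=3,j=3: even sum, acc = (-3)+9 = 6
k=3,j=4: odd sum, acc = 6-4 = 2
k=4,j=2: even sum, acc = 2+8 = 10
k=4,j=3: odd sum, acc = 10-3 = 7
k=4,j=4: even sum, acc = 7+16 = 23
k=4,j=5: odd sum, acc = 23-5 = 18
k=5,j=2: odd sum, acc = 18-2 = 16
k=5,j=3: even sum, acc = 16+15 = 31
k=5,j=4: odd sum, acc = 31-4 = 27
k=5,j=5: even sum, acc = 27+25 = 52
k=5,j=6: odd sum, acc = 52-6 = 46

46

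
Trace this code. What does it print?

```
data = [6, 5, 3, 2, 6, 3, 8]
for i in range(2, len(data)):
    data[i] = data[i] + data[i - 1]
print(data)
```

i=2: data[2] = 3+5 = 8 → [6, 5, 8, 2, 6, 3, 8]
i=3: data[3] = 2+8 = 10 → [6, 5, 8, 10, 6, 3, 8]
i=4: data[4] = 6+10 = 16 → [6, 5, 8, 10, 16, 3, 8]
i=5: data[5] = 3+16 = 19 → [6, 5, 8, 10, 16, 19, 8]
i=6: data[6] = 8+19 = 27 → [6, 5, 8, 10, 16, 19, 27]

[6, 5, 8, 10, 16, 19, 27]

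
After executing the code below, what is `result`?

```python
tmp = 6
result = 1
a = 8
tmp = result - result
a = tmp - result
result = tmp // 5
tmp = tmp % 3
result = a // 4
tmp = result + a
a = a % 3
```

-1

tmp = 1-1 = 0
a = 0-1 = -1
result = 0//5 = 0
tmp = 0%3 = 0
result = (-1)//4 = -1
tmp = (-1)+(-1) = -2
a = (-1)%3 = 2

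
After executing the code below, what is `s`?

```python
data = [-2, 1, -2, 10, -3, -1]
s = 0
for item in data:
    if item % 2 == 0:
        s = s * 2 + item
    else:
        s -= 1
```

item=-2: even, s = 0*2+(-2) = -2
item=1: not even, s = (-2)-1 = -3
item=-2: even, s = (-3)*2+(-2) = -8
item=10: even, s = (-8)*2+10 = -6
item=-3: not even, s = (-6)-1 = -7
item=-1: not even, s = (-7)-1 = -8

-8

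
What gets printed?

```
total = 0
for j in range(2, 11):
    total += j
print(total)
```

54

j=2: total = 0+2 = 2
j=3: total = 2+3 = 5
j=4: total = 5+4 = 9
j=5: total = 9+5 = 14
j=6: total = 14+6 = 20
j=7: total = 20+7 = 27
j=8: total = 27+8 = 35
j=9: total = 35+9 = 44
j=10: total = 44+10 = 54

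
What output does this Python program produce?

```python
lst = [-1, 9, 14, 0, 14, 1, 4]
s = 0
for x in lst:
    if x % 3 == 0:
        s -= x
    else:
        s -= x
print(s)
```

-41

x=-1: not %3==0, s = 0-(-1) = 1
x=9: %3==0, s = 1-9 = -8
x=14: not %3==0, s = (-8)-14 = -22
x=0: %3==0, s = (-22)-0 = -22
x=14: not %3==0, s = (-22)-14 = -36
x=1: not %3==0, s = (-36)-1 = -37
x=4: not %3==0, s = (-37)-4 = -41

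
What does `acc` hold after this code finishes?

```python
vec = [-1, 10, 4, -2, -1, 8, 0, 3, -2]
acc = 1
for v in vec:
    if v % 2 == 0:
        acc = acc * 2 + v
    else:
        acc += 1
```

536

v=-1: not even, acc = 1+1 = 2
v=10: even, acc = 2*2+10 = 14
v=4: even, acc = 14*2+4 = 32
v=-2: even, acc = 32*2+(-2) = 62
v=-1: not even, acc = 62+1 = 63
v=8: even, acc = 63*2+8 = 134
v=0: even, acc = 134*2+0 = 268
v=3: not even, acc = 268+1 = 269
v=-2: even, acc = 269*2+(-2) = 536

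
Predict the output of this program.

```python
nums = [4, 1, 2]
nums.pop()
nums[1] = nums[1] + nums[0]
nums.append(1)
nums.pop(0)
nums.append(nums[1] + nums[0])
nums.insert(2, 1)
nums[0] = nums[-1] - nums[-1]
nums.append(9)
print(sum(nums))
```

pop() removes 2 → [4, 1]
nums[1] = nums[1]+nums[0] = 1+4 = 5 → [4, 5]
append 1 → [4, 5, 1]
pop(0) removes 4 → [5, 1]
append nums[1]+nums[0] = 1+5 = 6 → [5, 1, 6]
insert 1 at 2 → [5, 1, 1, 6]
nums[0] = nums[-1]-nums[-1] = 6-6 = 0 → [0, 1, 1, 6]
append 9 → [0, 1, 1, 6, 9]
sum = 17

17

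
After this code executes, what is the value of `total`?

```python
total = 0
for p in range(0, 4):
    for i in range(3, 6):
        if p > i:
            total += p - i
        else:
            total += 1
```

p=0,i=3: not 0>3, total = 0+1 = 1
p=0,i=4: not 0>4, total = 1+1 = 2
p=0,i=5: not 0>5, total = 2+1 = 3
p=1,i=3: not 1>3, total = 3+1 = 4
p=1,i=4: not 1>4, total = 4+1 = 5
p=1,i=5: not 1>5, total = 5+1 = 6
p=2,i=3: not 2>3, total = 6+1 = 7
p=2,i=4: not 2>4, total = 7+1 = 8
p=2,i=5: not 2>5, total = 8+1 = 9
p=3,i=3: not 3>3, total = 9+1 = 10
p=3,i=4: not 3>4, total = 10+1 = 11
p=3,i=5: not 3>5, total = 11+1 = 12

12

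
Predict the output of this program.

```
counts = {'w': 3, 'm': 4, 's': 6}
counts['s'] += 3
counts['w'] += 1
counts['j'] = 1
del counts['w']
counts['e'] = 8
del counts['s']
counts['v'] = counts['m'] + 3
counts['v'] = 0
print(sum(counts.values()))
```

13

counts['s'] = 6+3 = 9 → {'w': 3, 'm': 4, 's': 9}
counts['w'] = 3+1 = 4 → {'w': 4, 'm': 4, 's': 9}
counts['j'] = 1 → {'w': 4, 'm': 4, 's': 9, 'j': 1}
del 'w' → {'m': 4, 's': 9, 'j': 1}
counts['e'] = 8 → {'m': 4, 's': 9, 'j': 1, 'e': 8}
del 's' → {'m': 4, 'j': 1, 'e': 8}
counts['v'] = counts['m']+3 = 7 → {'m': 4, 'j': 1, 'e': 8, 'v': 7}
counts['v'] = 0 → {'m': 4, 'j': 1, 'e': 8, 'v': 0}
sum of values = 13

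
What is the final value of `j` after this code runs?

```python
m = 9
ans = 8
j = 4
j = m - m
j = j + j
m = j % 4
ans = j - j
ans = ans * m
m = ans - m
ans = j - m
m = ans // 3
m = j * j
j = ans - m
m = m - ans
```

j = 9-9 = 0
j = 0+0 = 0
m = 0%4 = 0
ans = 0-0 = 0
ans = 0*0 = 0
m = 0-0 = 0
ans = 0-0 = 0
m = 0//3 = 0
m = 0*0 = 0
j = 0-0 = 0
m = 0-0 = 0

0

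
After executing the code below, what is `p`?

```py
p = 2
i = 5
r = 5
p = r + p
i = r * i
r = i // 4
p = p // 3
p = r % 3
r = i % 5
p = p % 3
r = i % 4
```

0

p = 5+2 = 7
i = 5*5 = 25
r = 25//4 = 6
p = 7//3 = 2
p = 6%3 = 0
r = 25%5 = 0
p = 0%3 = 0
r = 25%4 = 1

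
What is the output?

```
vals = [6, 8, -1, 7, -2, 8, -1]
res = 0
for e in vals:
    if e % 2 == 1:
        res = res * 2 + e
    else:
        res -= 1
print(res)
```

e=6: not odd, res = 0-1 = -1
e=8: not odd, res = (-1)-1 = -2
e=-1: odd, res = (-2)*2+(-1) = -5
e=7: odd, res = (-5)*2+7 = -3
e=-2: not odd, res = (-3)-1 = -4
e=8: not odd, res = (-4)-1 = -5
e=-1: odd, res = (-5)*2+(-1) = -11

-11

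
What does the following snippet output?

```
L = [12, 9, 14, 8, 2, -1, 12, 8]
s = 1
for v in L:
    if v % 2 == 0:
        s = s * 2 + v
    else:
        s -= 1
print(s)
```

740

v=12: even, s = 1*2+12 = 14
v=9: not even, s = 14-1 = 13
v=14: even, s = 13*2+14 = 40
v=8: even, s = 40*2+8 = 88
v=2: even, s = 88*2+2 = 178
v=-1: not even, s = 178-1 = 177
v=12: even, s = 177*2+12 = 366
v=8: even, s = 366*2+8 = 740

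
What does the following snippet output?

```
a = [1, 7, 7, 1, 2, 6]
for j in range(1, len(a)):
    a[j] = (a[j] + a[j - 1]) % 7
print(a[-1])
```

3

j=1: a[1] = (7+1)%7 = 1 → [1, 1, 7, 1, 2, 6]
j=2: a[2] = (7+1)%7 = 1 → [1, 1, 1, 1, 2, 6]
j=3: a[3] = (1+1)%7 = 2 → [1, 1, 1, 2, 2, 6]
j=4: a[4] = (2+2)%7 = 4 → [1, 1, 1, 2, 4, 6]
j=5: a[5] = (6+4)%7 = 3 → [1, 1, 1, 2, 4, 3]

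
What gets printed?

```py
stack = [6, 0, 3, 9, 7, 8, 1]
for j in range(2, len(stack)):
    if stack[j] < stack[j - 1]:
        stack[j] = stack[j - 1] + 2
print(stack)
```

j=2: 3>=0, unchanged → [6, 0, 3, 9, 7, 8, 1]
j=3: 9>=3, unchanged → [6, 0, 3, 9, 7, 8, 1]
j=4: 7<9, stack[4] = 9+2 = 11 → [6, 0, 3, 9, 11, 8, 1]
j=5: 8<11, stack[5] = 11+2 = 13 → [6, 0, 3, 9, 11, 13, 1]
j=6: 1<13, stack[6] = 13+2 = 15 → [6, 0, 3, 9, 11, 13, 15]

[6, 0, 3, 9, 11, 13, 15]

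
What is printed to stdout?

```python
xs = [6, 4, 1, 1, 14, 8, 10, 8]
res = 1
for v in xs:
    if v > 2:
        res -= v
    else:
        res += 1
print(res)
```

-47

v=6: >2, res = 1-6 = -5
v=4: >2, res = (-5)-4 = -9
v=1: not >2, res = (-9)+1 = -8
v=1: not >2, res = (-8)+1 = -7
v=14: >2, res = (-7)-14 = -21
v=8: >2, res = (-21)-8 = -29
v=10: >2, res = (-29)-10 = -39
v=8: >2, res = (-39)-8 = -47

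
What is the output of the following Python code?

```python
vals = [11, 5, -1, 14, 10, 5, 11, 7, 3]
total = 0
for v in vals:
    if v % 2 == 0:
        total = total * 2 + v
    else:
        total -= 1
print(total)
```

22

v=11: not even, total = 0-1 = -1
v=5: not even, total = (-1)-1 = -2
v=-1: not even, total = (-2)-1 = -3
v=14: even, total = (-3)*2+14 = 8
v=10: even, total = 8*2+10 = 26
v=5: not even, total = 26-1 = 25
v=11: not even, total = 25-1 = 24
v=7: not even, total = 24-1 = 23
v=3: not even, total = 23-1 = 22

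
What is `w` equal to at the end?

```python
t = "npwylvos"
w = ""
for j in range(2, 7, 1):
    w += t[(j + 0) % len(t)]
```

'wylvo'

j=2: add t[2]='w' → 'w'
j=3: add t[3]='y' → 'wy'
j=4: add t[4]='l' → 'wyl'
j=5: add t[5]='v' → 'wylv'
j=6: add t[6]='o' → 'wylvo'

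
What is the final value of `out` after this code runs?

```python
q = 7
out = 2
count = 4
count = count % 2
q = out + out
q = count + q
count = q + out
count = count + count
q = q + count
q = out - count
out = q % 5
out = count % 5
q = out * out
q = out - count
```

2

count = 4%2 = 0
q = 2+2 = 4
q = 0+4 = 4
count = 4+2 = 6
count = 6+6 = 12
q = 4+12 = 16
q = 2-12 = -10
out = (-10)%5 = 0
out = 12%5 = 2
q = 2*2 = 4
q = 2-12 = -10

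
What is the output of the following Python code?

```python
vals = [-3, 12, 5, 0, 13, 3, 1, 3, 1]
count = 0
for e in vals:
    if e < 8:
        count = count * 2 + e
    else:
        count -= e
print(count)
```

-973

e=-3: <8, count = 0*2+(-3) = -3
e=12: not <8, count = (-3)-12 = -15
e=5: <8, count = (-15)*2+5 = -25
e=0: <8, count = (-25)*2+0 = -50
e=13: not <8, count = (-50)-13 = -63
e=3: <8, count = (-63)*2+3 = -123
e=1: <8, count = (-123)*2+1 = -245
e=3: <8, count = (-245)*2+3 = -487
e=1: <8, count = (-487)*2+1 = -973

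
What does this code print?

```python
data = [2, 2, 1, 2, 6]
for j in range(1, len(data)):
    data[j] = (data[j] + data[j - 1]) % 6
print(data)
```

j=1: data[1] = (2+2)%6 = 4 → [2, 4, 1, 2, 6]
j=2: data[2] = (1+4)%6 = 5 → [2, 4, 5, 2, 6]
j=3: data[3] = (2+5)%6 = 1 → [2, 4, 5, 1, 6]
j=4: data[4] = (6+1)%6 = 1 → [2, 4, 5, 1, 1]

[2, 4, 5, 1, 1]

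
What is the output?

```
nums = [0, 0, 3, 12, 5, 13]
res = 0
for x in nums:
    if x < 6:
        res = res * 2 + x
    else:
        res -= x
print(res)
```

x=0: <6, res = 0*2+0 = 0
x=0: <6, res = 0*2+0 = 0
x=3: <6, res = 0*2+3 = 3
x=12: not <6, res = 3-12 = -9
x=5: <6, res = (-9)*2+5 = -13
x=13: not <6, res = (-13)-13 = -26

-26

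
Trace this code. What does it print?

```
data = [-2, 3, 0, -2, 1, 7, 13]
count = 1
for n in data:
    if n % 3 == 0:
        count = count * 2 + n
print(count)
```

n=-2: not %3==0
n=3: %3==0, count = 1*2+3 = 5
n=0: %3==0, count = 5*2+0 = 10
n=-2: not %3==0
n=1: not %3==0
n=7: not %3==0
n=13: not %3==0

10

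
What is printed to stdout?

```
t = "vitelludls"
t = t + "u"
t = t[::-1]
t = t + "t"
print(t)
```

usldulletivt

+ 'u' → 'vitelludlsu'
reverse → 'usldulletiv'
+ 't' → 'usldulletivt'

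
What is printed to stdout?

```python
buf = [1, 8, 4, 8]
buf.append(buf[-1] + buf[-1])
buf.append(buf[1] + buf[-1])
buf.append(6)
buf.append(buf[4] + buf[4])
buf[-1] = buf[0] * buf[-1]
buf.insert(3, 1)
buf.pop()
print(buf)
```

[1, 8, 4, 1, 8, 16, 24, 6]

append buf[-1]+buf[-1] = 8+8 = 16 → [1, 8, 4, 8, 16]
append buf[1]+buf[-1] = 8+16 = 24 → [1, 8, 4, 8, 16, 24]
append 6 → [1, 8, 4, 8, 16, 24, 6]
append buf[4]+buf[4] = 16+16 = 32 → [1, 8, 4, 8, 16, 24, 6, 32]
buf[-1] = buf[0]*buf[-1] = 1*32 = 32 → [1, 8, 4, 8, 16, 24, 6, 32]
insert 1 at 3 → [1, 8, 4, 1, 8, 16, 24, 6, 32]
pop() removes 32 → [1, 8, 4, 1, 8, 16, 24, 6]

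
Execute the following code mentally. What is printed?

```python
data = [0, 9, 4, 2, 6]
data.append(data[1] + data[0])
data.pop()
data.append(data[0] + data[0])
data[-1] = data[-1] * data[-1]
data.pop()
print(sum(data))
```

append data[1]+data[0] = 9+0 = 9 → [0, 9, 4, 2, 6, 9]
pop() removes 9 → [0, 9, 4, 2, 6]
append data[0]+data[0] = 0+0 = 0 → [0, 9, 4, 2, 6, 0]
data[-1] = data[-1]*data[-1] = 0*0 = 0 → [0, 9, 4, 2, 6, 0]
pop() removes 0 → [0, 9, 4, 2, 6]
sum = 21

21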